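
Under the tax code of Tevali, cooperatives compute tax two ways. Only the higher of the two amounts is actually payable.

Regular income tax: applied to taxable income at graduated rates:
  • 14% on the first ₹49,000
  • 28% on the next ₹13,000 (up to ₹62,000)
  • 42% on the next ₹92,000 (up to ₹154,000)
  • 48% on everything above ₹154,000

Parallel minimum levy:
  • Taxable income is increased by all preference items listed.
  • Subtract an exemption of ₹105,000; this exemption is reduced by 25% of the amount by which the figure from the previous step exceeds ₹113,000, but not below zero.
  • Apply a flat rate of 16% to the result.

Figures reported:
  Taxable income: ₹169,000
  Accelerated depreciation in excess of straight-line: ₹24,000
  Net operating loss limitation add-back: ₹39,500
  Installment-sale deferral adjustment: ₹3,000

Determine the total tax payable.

₹56,340

Regular income tax:
  ₹49,000 × 14% = ₹6,860
  ₹13,000 × 28% = ₹3,640
  ₹92,000 × 42% = ₹38,640
  ₹15,000 × 48% = ₹7,200
  → ₹56,340

Parallel minimum levy:
  Adjusted income: ₹169,000 + ₹24,000 + ₹39,500 + ₹3,000 = ₹235,500
  Exemption: ₹105,000 − 25% × (₹235,500 − ₹113,000) = ₹105,000 − ₹30,625 = ₹74,375
  Base: ₹235,500 − ₹74,375 = ₹161,125
  ₹161,125 × 16% = ₹25,780

₹56,340 > ₹25,780, so the regular income tax governs.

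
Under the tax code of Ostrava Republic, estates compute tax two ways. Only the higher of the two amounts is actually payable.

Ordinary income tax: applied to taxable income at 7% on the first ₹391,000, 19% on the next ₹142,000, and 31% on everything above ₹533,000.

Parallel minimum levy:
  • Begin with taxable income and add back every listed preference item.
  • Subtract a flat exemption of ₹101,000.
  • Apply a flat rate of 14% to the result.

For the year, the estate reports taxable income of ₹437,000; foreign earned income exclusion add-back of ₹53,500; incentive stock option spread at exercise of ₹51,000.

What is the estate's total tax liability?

₹61,670

Parallel minimum levy:
  Adjusted income: ₹437,000 + ₹53,500 + ₹51,000 = ₹541,500
  Less exemption ₹101,000 → base ₹440,500
  ₹440,500 × 14% = ₹61,670

Ordinary income tax:
  ₹391,000 × 7% = ₹27,370
  ₹46,000 × 19% = ₹8,740
  → ₹36,110

₹61,670 > ₹36,110, so the parallel minimum levy is the binding amount.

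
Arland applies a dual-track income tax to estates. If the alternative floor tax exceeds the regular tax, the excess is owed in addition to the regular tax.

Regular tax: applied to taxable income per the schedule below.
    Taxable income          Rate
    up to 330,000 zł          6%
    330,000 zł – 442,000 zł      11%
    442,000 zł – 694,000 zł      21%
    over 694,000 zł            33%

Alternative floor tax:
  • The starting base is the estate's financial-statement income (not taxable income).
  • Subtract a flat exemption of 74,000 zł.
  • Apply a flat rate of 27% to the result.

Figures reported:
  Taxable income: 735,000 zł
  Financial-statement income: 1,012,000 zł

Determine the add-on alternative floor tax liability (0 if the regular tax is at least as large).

154,690 zł

Alternative floor tax:
  Base (financial-statement income): 1,012,000 zł
  Less exemption 74,000 zł → base 938,000 zł
  938,000 zł × 27% = 253,260 zł

Regular tax:
  330,000 zł × 6% = 19,800 zł
  112,000 zł × 11% = 12,320 zł
  252,000 zł × 21% = 52,920 zł
  41,000 zł × 33% = 13,530 zł
  → 98,570 zł

Excess of alternative floor tax over regular tax: 253,260 zł − 98,570 zł = 154,690 zł.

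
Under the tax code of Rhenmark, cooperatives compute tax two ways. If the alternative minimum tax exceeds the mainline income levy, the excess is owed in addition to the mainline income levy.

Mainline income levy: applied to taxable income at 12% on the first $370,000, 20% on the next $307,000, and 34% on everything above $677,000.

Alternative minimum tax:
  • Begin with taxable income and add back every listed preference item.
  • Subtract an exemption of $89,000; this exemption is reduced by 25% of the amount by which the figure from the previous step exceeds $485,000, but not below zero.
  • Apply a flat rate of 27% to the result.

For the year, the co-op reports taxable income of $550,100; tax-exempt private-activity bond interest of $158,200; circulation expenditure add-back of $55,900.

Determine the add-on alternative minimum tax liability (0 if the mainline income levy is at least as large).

$120,730

Mainline income levy:
  $370,000 × 12% = $44,400
  $180,100 × 20% = $36,020
  → $80,420

Alternative minimum tax:
  Adjusted income: $550,100 + $158,200 + $55,900 = $764,200
  Exemption: $89,000 − 25% × ($764,200 − $485,000) = $89,000 − $69,800 = $19,200
  Base: $764,200 − $19,200 = $745,000
  $745,000 × 27% = $201,150

Excess of alternative minimum tax over mainline income levy: $201,150 − $80,420 = $120,730.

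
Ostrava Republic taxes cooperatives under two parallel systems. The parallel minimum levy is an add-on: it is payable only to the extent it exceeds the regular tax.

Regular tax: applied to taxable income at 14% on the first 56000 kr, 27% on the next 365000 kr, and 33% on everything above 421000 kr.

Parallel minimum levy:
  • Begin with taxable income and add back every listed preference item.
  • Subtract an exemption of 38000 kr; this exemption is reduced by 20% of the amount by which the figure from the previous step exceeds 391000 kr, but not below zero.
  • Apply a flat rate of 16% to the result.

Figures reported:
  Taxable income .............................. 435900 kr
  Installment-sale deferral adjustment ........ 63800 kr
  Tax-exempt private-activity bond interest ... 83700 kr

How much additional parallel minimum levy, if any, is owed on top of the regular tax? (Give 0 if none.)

Parallel minimum levy:
  Adjusted income: 435900 kr + 63800 kr + 83700 kr = 583400 kr
  Exemption: 20% × (583400 kr − 391000 kr) = 38480 kr ≥ 38000 kr, so the exemption is fully phased out
  Base: 583400 kr − 0 kr = 583400 kr
  583400 kr × 16% = 93344 kr

Regular tax:
  56000 kr × 14% = 7840 kr
  365000 kr × 27% = 98550 kr
  14900 kr × 33% = 4917 kr
  → 111307 kr

93344 kr ≤ 111307 kr, so no add-on is due.

0 kr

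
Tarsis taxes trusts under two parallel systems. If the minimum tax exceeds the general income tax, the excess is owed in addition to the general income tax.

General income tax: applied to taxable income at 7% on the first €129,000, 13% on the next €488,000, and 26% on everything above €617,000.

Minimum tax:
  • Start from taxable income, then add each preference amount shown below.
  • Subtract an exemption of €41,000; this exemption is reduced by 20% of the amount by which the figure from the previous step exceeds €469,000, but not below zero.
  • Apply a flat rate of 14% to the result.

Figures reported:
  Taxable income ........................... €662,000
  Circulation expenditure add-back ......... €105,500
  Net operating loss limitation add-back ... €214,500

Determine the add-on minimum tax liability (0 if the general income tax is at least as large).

General income tax:
  €129,000 × 7% = €9,030
  €488,000 × 13% = €63,440
  €45,000 × 26% = €11,700
  → €84,170

Minimum tax:
  Adjusted income: €662,000 + €105,500 + €214,500 = €982,000
  Exemption: 20% × (€982,000 − €469,000) = €102,600 ≥ €41,000, so the exemption is fully phased out
  Base: €982,000 − €0 = €982,000
  €982,000 × 14% = €137,480

Excess of minimum tax over general income tax: €137,480 − €84,170 = €53,310.

€53,310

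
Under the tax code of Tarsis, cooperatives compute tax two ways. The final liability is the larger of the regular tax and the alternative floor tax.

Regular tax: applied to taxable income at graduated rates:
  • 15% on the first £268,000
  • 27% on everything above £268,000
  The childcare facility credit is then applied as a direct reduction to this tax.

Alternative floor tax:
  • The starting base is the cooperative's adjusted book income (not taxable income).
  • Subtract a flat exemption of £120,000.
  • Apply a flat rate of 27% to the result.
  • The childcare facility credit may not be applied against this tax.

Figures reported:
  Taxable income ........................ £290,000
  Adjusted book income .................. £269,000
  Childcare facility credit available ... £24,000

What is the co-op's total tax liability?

£40,230

Regular tax:
  £268,000 × 15% = £40,200
  £22,000 × 27% = £5,940
  → £46,140
  Less childcare facility credit £24,000 → £22,140

Alternative floor tax:
  Base (adjusted book income): £269,000
  Less exemption £120,000 → base £149,000
  £149,000 × 27% = £40,230

£40,230 > £22,140, so the alternative floor tax is the binding amount.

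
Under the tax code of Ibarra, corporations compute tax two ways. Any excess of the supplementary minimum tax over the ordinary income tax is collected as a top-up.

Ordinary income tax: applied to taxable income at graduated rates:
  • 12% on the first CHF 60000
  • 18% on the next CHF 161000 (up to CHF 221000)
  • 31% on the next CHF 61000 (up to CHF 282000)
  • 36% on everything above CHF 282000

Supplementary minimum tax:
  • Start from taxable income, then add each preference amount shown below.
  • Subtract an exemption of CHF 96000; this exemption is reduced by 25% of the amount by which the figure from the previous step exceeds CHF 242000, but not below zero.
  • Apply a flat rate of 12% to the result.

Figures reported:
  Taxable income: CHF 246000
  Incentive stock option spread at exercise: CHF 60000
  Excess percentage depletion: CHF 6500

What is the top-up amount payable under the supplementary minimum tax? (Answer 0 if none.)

CHF 0

Ordinary income tax:
  CHF 60000 × 12% = CHF 7200
  CHF 161000 × 18% = CHF 28980
  CHF 25000 × 31% = CHF 7750
  → CHF 43930

Supplementary minimum tax:
  Adjusted income: CHF 246000 + CHF 60000 + CHF 6500 = CHF 312500
  Exemption: CHF 96000 − 25% × (CHF 312500 − CHF 242000) = CHF 96000 − CHF 17625 = CHF 78375
  Base: CHF 312500 − CHF 78375 = CHF 234125
  CHF 234125 × 12% = CHF 28095

CHF 28095 ≤ CHF 43930, so no add-on is due.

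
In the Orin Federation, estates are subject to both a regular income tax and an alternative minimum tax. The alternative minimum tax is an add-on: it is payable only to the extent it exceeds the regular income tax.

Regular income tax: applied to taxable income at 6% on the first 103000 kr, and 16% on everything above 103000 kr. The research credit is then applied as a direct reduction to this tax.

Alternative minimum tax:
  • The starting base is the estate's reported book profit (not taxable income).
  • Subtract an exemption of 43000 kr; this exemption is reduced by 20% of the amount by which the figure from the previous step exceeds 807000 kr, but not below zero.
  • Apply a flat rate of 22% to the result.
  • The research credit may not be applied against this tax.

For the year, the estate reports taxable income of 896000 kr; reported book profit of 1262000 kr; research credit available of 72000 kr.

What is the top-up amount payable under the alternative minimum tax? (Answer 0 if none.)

216580 kr

Alternative minimum tax:
  Base (reported book profit): 1262000 kr
  Exemption: 20% × (1262000 kr − 807000 kr) = 91000 kr ≥ 43000 kr, so the exemption is fully phased out
  Base: 1262000 kr − 0 kr = 1262000 kr
  1262000 kr × 22% = 277640 kr

Regular income tax:
  103000 kr × 6% = 6180 kr
  793000 kr × 16% = 126880 kr
  → 133060 kr
  Less research credit 72000 kr → 61060 kr

Excess of alternative minimum tax over regular income tax: 277640 kr − 61060 kr = 216580 kr.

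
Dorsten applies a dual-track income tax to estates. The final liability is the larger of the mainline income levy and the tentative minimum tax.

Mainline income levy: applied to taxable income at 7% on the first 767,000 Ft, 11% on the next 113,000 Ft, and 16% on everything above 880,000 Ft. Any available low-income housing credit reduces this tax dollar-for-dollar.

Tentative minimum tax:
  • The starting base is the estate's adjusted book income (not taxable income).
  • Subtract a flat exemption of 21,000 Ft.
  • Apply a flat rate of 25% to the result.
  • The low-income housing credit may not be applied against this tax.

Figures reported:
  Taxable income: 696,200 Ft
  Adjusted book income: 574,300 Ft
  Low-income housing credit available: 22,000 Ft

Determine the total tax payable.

138,325 Ft

Mainline income levy:
  696,200 Ft × 7% = 48,734 Ft
  Less low-income housing credit 22,000 Ft → 26,734 Ft

Tentative minimum tax:
  Base (adjusted book income): 574,300 Ft
  Less exemption 21,000 Ft → base 553,300 Ft
  553,300 Ft × 25% = 138,325 Ft

138,325 Ft > 26,734 Ft, so the tentative minimum tax is the binding amount.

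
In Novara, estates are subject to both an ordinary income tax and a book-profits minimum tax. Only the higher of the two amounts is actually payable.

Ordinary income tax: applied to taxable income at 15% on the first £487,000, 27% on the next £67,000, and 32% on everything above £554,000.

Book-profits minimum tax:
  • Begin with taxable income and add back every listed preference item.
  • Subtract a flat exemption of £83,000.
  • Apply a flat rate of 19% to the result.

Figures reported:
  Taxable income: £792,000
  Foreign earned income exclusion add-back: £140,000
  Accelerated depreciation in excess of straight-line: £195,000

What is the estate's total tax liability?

£198,360

Book-profits minimum tax:
  Adjusted income: £792,000 + £140,000 + £195,000 = £1,127,000
  Less exemption £83,000 → base £1,044,000
  £1,044,000 × 19% = £198,360

Ordinary income tax:
  £487,000 × 15% = £73,050
  £67,000 × 27% = £18,090
  £238,000 × 32% = £76,160
  → £167,300

£198,360 > £167,300, so the book-profits minimum tax is the binding amount.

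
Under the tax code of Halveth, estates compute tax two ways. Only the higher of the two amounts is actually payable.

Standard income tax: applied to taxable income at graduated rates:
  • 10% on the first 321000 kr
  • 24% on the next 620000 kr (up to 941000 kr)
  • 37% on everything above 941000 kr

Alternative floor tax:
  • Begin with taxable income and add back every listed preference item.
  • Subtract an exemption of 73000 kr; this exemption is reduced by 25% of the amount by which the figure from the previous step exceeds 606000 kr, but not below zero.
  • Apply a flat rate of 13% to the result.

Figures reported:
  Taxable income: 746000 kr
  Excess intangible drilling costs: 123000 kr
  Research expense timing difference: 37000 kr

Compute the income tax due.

Standard income tax:
  321000 kr × 10% = 32100 kr
  425000 kr × 24% = 102000 kr
  → 134100 kr

Alternative floor tax:
  Adjusted income: 746000 kr + 123000 kr + 37000 kr = 906000 kr
  Exemption: 25% × (906000 kr − 606000 kr) = 75000 kr ≥ 73000 kr, so the exemption is fully phased out
  Base: 906000 kr − 0 kr = 906000 kr
  906000 kr × 13% = 117780 kr

134100 kr > 117780 kr, so the standard income tax governs.

134100 kr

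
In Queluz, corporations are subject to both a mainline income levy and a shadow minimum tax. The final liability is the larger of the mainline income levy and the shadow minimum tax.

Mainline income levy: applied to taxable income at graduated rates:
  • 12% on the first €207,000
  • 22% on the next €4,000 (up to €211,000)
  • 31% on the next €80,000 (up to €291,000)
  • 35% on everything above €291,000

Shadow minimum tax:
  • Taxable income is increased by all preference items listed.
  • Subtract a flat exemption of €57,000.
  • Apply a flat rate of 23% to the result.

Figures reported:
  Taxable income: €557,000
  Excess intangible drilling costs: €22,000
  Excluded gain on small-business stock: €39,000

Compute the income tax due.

€143,620

Mainline income levy:
  €207,000 × 12% = €24,840
  €4,000 × 22% = €880
  €80,000 × 31% = €24,800
  €266,000 × 35% = €93,100
  → €143,620

Shadow minimum tax:
  Adjusted income: €557,000 + €22,000 + €39,000 = €618,000
  Less exemption €57,000 → base €561,000
  €561,000 × 23% = €129,030

€143,620 > €129,030, so the mainline income levy governs.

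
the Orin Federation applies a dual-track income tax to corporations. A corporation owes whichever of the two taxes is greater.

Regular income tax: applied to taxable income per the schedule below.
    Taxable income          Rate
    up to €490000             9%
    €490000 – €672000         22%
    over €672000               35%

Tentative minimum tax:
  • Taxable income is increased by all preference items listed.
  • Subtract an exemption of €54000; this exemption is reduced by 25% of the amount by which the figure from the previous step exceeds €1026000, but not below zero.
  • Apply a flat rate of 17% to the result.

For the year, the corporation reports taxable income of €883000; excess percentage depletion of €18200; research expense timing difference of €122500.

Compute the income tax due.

Tentative minimum tax:
  Adjusted income: €883000 + €18200 + €122500 = €1023700
  Exemption: €1023700 ≤ €1026000, so full €54000 applies
  Base: €1023700 − €54000 = €969700
  €969700 × 17% = €164849

Regular income tax:
  €490000 × 9% = €44100
  €182000 × 22% = €40040
  €211000 × 35% = €73850
  → €157990

€164849 > €157990, so the tentative minimum tax is the binding amount.

€164849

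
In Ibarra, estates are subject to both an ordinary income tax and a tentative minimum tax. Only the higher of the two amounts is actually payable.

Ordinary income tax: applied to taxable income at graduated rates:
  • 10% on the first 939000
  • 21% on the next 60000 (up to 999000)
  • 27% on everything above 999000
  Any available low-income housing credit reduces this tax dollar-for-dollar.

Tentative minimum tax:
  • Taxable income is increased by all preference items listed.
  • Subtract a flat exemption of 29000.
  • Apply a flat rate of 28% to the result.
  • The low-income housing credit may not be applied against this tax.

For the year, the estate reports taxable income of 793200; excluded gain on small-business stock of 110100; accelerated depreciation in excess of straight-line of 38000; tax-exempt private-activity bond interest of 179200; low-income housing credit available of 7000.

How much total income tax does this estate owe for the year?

305620

Tentative minimum tax:
  Adjusted income: 793200 + 110100 + 38000 + 179200 = 1120500
  Less exemption 29000 → base 1091500
  1091500 × 28% = 305620

Ordinary income tax:
  793200 × 10% = 79320
  Less low-income housing credit 7000 → 72320

305620 > 72320, so the tentative minimum tax is the binding amount.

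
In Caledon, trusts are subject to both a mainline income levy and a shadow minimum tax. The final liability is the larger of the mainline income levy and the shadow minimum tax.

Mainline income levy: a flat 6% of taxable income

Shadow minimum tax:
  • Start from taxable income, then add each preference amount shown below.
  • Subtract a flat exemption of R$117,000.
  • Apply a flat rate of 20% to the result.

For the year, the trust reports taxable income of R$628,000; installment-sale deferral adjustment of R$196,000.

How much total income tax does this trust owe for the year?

R$141,400

Shadow minimum tax:
  Adjusted income: R$628,000 + R$196,000 = R$824,000
  Less exemption R$117,000 → base R$707,000
  R$707,000 × 20% = R$141,400

Mainline income levy:
  R$628,000 × 6% = R$37,680

R$141,400 > R$37,680, so the shadow minimum tax is the binding amount.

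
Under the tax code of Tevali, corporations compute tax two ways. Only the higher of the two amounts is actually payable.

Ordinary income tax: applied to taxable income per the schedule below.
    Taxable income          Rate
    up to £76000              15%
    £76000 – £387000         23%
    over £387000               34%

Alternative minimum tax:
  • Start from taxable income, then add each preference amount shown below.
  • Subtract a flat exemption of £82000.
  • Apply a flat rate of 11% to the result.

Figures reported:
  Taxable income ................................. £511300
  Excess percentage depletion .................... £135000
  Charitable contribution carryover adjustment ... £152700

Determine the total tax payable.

Alternative minimum tax:
  Adjusted income: £511300 + £135000 + £152700 = £799000
  Less exemption £82000 → base £717000
  £717000 × 11% = £78870

Ordinary income tax:
  £76000 × 15% = £11400
  £311000 × 23% = £71530
  £124300 × 34% = £42262
  → £125192

£125192 > £78870, so the ordinary income tax governs.

£125192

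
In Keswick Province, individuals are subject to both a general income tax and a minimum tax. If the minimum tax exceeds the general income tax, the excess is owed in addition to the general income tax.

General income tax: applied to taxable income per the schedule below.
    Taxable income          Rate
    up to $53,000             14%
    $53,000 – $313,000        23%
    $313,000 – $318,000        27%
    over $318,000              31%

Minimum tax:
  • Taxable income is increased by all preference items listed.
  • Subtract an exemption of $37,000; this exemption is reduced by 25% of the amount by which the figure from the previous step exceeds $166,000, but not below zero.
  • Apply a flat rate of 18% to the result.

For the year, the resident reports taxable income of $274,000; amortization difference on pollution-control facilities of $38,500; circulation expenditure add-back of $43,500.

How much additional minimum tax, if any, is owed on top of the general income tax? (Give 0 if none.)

General income tax:
  $53,000 × 14% = $7,420
  $221,000 × 23% = $50,830
  → $58,250

Minimum tax:
  Adjusted income: $274,000 + $38,500 + $43,500 = $356,000
  Exemption: 25% × ($356,000 − $166,000) = $47,500 ≥ $37,000, so the exemption is fully phased out
  Base: $356,000 − $0 = $356,000
  $356,000 × 18% = $64,080

Excess of minimum tax over general income tax: $64,080 − $58,250 = $5,830.

$5,830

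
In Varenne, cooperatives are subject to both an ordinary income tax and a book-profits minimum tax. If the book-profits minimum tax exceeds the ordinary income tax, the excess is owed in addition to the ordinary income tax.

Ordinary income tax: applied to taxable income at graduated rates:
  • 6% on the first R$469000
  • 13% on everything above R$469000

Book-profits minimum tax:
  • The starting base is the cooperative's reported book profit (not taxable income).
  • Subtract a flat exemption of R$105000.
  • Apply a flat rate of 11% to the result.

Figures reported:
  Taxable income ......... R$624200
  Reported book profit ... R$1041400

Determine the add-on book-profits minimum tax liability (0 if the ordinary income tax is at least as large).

Ordinary income tax:
  R$469000 × 6% = R$28140
  R$155200 × 13% = R$20176
  → R$48316

Book-profits minimum tax:
  Base (reported book profit): R$1041400
  Less exemption R$105000 → base R$936400
  R$936400 × 11% = R$103004

Excess of book-profits minimum tax over ordinary income tax: R$103004 − R$48316 = R$54688.

R$54688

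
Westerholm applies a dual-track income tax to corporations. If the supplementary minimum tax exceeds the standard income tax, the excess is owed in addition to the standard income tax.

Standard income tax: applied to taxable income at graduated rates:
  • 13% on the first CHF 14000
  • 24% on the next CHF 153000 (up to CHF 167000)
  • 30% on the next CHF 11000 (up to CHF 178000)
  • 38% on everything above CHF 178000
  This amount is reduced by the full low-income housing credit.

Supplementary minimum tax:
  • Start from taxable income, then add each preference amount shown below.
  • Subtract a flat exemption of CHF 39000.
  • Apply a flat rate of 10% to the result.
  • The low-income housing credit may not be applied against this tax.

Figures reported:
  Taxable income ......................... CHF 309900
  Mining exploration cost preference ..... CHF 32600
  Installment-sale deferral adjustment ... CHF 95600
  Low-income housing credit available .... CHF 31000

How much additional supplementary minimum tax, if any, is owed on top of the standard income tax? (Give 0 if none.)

CHF 0

Standard income tax:
  CHF 14000 × 13% = CHF 1820
  CHF 153000 × 24% = CHF 36720
  CHF 11000 × 30% = CHF 3300
  CHF 131900 × 38% = CHF 50122
  → CHF 91962
  Less low-income housing credit CHF 31000 → CHF 60962

Supplementary minimum tax:
  Adjusted income: CHF 309900 + CHF 32600 + CHF 95600 = CHF 438100
  Less exemption CHF 39000 → base CHF 399100
  CHF 399100 × 10% = CHF 39910

CHF 39910 ≤ CHF 60962, so no add-on is due.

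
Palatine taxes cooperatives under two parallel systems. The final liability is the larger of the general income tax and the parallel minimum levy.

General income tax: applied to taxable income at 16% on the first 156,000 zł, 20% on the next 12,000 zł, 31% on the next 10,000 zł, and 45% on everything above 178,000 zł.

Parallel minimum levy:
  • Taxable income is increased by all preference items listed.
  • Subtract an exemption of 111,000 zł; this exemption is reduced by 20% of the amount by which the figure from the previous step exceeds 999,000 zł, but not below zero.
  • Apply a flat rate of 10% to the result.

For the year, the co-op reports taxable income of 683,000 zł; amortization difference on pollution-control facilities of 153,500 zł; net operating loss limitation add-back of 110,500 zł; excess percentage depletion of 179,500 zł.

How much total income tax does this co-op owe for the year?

257,710 zł

Parallel minimum levy:
  Adjusted income: 683,000 zł + 153,500 zł + 110,500 zł + 179,500 zł = 1,126,500 zł
  Exemption: 111,000 zł − 20% × (1,126,500 zł − 999,000 zł) = 111,000 zł − 25,500 zł = 85,500 zł
  Base: 1,126,500 zł − 85,500 zł = 1,041,000 zł
  1,041,000 zł × 10% = 104,100 zł

General income tax:
  156,000 zł × 16% = 24,960 zł
  12,000 zł × 20% = 2,400 zł
  10,000 zł × 31% = 3,100 zł
  505,000 zł × 45% = 227,250 zł
  → 257,710 zł

257,710 zł > 104,100 zł, so the general income tax governs.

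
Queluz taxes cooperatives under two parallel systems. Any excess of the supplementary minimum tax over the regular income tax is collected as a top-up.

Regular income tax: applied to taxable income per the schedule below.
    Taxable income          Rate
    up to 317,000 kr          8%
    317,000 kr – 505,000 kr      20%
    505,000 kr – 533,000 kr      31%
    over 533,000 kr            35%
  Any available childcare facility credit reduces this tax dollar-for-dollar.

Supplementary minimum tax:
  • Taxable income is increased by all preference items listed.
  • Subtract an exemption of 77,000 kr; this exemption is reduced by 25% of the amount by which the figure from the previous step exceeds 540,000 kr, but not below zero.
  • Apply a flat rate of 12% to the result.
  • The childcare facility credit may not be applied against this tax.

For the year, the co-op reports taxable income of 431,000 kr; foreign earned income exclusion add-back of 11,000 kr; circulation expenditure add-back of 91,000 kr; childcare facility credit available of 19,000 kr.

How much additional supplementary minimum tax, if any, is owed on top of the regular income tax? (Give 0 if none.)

Regular income tax:
  317,000 kr × 8% = 25,360 kr
  114,000 kr × 20% = 22,800 kr
  → 48,160 kr
  Less childcare facility credit 19,000 kr → 29,160 kr

Supplementary minimum tax:
  Adjusted income: 431,000 kr + 11,000 kr + 91,000 kr = 533,000 kr
  Exemption: 533,000 kr ≤ 540,000 kr, so full 77,000 kr applies
  Base: 533,000 kr − 77,000 kr = 456,000 kr
  456,000 kr × 12% = 54,720 kr

Excess of supplementary minimum tax over regular income tax: 54,720 kr − 29,160 kr = 25,560 kr.

25,560 kr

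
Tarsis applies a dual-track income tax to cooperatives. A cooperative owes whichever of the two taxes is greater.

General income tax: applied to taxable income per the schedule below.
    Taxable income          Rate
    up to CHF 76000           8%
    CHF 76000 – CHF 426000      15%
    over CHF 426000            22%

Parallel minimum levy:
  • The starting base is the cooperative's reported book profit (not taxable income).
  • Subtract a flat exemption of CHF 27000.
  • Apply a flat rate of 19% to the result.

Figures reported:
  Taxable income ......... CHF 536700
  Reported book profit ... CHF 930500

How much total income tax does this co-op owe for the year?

General income tax:
  CHF 76000 × 8% = CHF 6080
  CHF 350000 × 15% = CHF 52500
  CHF 110700 × 22% = CHF 24354
  → CHF 82934

Parallel minimum levy:
  Base (reported book profit): CHF 930500
  Less exemption CHF 27000 → base CHF 903500
  CHF 903500 × 19% = CHF 171665

CHF 171665 > CHF 82934, so the parallel minimum levy is the binding amount.

CHF 171665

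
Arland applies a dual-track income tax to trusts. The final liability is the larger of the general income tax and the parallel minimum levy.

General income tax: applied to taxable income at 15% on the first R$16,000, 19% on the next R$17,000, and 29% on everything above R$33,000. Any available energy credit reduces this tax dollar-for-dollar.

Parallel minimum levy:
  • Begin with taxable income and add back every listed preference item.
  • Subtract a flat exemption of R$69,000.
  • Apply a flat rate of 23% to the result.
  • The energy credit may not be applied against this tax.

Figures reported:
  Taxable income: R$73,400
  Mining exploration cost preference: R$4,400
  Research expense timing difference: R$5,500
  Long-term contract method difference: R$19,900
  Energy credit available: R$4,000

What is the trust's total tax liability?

R$13,346

Parallel minimum levy:
  Adjusted income: R$73,400 + R$4,400 + R$5,500 + R$19,900 = R$103,200
  Less exemption R$69,000 → base R$34,200
  R$34,200 × 23% = R$7,866

General income tax:
  R$16,000 × 15% = R$2,400
  R$17,000 × 19% = R$3,230
  R$40,400 × 29% = R$11,716
  → R$17,346
  Less energy credit R$4,000 → R$13,346

R$13,346 > R$7,866, so the general income tax governs.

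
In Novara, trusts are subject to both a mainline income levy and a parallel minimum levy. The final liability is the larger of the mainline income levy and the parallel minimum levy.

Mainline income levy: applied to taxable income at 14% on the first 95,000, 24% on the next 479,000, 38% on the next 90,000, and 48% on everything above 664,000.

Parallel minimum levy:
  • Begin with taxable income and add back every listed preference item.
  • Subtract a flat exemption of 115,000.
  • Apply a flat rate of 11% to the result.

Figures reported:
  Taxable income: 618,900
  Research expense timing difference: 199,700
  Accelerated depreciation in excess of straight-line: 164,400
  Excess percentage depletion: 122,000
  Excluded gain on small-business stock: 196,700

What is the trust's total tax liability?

Parallel minimum levy:
  Adjusted income: 618,900 + 199,700 + 164,400 + 122,000 + 196,700 = 1,301,700
  Less exemption 115,000 → base 1,186,700
  1,186,700 × 11% = 130,537

Mainline income levy:
  95,000 × 14% = 13,300
  479,000 × 24% = 114,960
  44,900 × 38% = 17,062
  → 145,322

145,322 > 130,537, so the mainline income levy governs.

145,322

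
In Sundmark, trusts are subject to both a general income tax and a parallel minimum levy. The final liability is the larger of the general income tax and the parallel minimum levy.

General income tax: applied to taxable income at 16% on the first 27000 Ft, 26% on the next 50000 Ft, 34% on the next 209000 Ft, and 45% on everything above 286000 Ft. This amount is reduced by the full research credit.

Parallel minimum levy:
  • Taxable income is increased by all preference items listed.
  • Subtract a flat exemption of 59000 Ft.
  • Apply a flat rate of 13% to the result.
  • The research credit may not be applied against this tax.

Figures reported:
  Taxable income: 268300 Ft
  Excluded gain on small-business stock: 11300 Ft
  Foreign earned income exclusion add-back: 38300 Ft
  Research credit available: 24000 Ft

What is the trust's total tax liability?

General income tax:
  27000 Ft × 16% = 4320 Ft
  50000 Ft × 26% = 13000 Ft
  191300 Ft × 34% = 65042 Ft
  → 82362 Ft
  Less research credit 24000 Ft → 58362 Ft

Parallel minimum levy:
  Adjusted income: 268300 Ft + 11300 Ft + 38300 Ft = 317900 Ft
  Less exemption 59000 Ft → base 258900 Ft
  258900 Ft × 13% = 33657 Ft

58362 Ft > 33657 Ft, so the general income tax governs.

58362 Ft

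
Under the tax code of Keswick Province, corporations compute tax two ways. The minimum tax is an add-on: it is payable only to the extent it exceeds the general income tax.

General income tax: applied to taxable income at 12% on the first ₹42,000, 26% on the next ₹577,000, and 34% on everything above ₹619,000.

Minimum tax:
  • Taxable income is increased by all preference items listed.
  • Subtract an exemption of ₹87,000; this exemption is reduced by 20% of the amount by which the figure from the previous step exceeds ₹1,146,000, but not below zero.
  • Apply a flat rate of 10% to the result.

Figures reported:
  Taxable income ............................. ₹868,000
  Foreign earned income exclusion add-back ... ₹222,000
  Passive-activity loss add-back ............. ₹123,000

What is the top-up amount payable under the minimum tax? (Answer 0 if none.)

Minimum tax:
  Adjusted income: ₹868,000 + ₹222,000 + ₹123,000 = ₹1,213,000
  Exemption: ₹87,000 − 20% × (₹1,213,000 − ₹1,146,000) = ₹87,000 − ₹13,400 = ₹73,600
  Base: ₹1,213,000 − ₹73,600 = ₹1,139,400
  ₹1,139,400 × 10% = ₹113,940

General income tax:
  ₹42,000 × 12% = ₹5,040
  ₹577,000 × 26% = ₹150,020
  ₹249,000 × 34% = ₹84,660
  → ₹239,720

₹113,940 ≤ ₹239,720, so no add-on is due.

₹0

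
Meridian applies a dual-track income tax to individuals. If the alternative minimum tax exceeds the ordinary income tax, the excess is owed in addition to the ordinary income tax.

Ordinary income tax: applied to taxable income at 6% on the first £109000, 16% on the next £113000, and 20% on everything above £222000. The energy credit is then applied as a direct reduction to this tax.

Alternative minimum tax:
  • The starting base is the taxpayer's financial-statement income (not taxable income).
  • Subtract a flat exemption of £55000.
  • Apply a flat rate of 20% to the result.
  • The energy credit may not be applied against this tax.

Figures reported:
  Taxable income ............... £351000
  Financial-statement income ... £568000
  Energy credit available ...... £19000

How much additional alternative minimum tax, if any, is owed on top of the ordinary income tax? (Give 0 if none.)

Alternative minimum tax:
  Base (financial-statement income): £568000
  Less exemption £55000 → base £513000
  £513000 × 20% = £102600

Ordinary income tax:
  £109000 × 6% = £6540
  £113000 × 16% = £18080
  £129000 × 20% = £25800
  → £50420
  Less energy credit £19000 → £31420

Excess of alternative minimum tax over ordinary income tax: £102600 − £31420 = £71180.

£71180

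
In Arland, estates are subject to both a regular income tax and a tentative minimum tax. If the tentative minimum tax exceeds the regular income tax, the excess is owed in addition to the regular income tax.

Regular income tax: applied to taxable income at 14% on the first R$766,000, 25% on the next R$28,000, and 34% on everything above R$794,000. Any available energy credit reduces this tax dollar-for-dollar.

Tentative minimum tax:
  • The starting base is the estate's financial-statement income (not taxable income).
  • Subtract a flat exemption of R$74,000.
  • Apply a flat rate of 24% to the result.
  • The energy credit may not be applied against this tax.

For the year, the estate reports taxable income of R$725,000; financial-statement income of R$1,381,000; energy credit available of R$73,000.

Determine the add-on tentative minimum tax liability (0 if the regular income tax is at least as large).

Tentative minimum tax:
  Base (financial-statement income): R$1,381,000
  Less exemption R$74,000 → base R$1,307,000
  R$1,307,000 × 24% = R$313,680

Regular income tax:
  R$725,000 × 14% = R$101,500
  Less energy credit R$73,000 → R$28,500

Excess of tentative minimum tax over regular income tax: R$313,680 − R$28,500 = R$285,180.

R$285,180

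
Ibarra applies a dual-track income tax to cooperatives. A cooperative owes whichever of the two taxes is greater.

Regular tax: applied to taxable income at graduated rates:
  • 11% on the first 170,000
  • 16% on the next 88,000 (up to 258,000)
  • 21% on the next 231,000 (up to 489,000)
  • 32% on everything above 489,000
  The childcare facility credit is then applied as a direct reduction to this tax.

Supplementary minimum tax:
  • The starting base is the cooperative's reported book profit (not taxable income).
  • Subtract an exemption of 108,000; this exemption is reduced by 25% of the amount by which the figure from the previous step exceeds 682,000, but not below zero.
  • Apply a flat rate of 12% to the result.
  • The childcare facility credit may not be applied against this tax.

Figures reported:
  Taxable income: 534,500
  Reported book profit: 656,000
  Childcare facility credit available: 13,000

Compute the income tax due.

Supplementary minimum tax:
  Base (reported book profit): 656,000
  Exemption: 656,000 ≤ 682,000, so full 108,000 applies
  Base: 656,000 − 108,000 = 548,000
  548,000 × 12% = 65,760

Regular tax:
  170,000 × 11% = 18,700
  88,000 × 16% = 14,080
  231,000 × 21% = 48,510
  45,500 × 32% = 14,560
  → 95,850
  Less childcare facility credit 13,000 → 82,850

82,850 > 65,760, so the regular tax governs.

82,850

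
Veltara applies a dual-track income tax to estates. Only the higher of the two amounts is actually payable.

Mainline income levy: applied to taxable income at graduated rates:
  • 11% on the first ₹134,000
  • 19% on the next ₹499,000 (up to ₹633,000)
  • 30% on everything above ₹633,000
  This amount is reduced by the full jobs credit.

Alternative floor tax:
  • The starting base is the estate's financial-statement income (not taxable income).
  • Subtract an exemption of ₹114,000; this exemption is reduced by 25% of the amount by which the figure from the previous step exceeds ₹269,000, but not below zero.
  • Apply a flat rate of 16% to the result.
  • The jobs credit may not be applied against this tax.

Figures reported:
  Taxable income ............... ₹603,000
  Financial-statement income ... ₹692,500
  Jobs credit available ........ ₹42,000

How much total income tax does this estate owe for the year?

₹109,500

Alternative floor tax:
  Base (financial-statement income): ₹692,500
  Exemption: ₹114,000 − 25% × (₹692,500 − ₹269,000) = ₹114,000 − ₹105,875 = ₹8,125
  Base: ₹692,500 − ₹8,125 = ₹684,375
  ₹684,375 × 16% = ₹109,500

Mainline income levy:
  ₹134,000 × 11% = ₹14,740
  ₹469,000 × 19% = ₹89,110
  → ₹103,850
  Less jobs credit ₹42,000 → ₹61,850

₹109,500 > ₹61,850, so the alternative floor tax is the binding amount.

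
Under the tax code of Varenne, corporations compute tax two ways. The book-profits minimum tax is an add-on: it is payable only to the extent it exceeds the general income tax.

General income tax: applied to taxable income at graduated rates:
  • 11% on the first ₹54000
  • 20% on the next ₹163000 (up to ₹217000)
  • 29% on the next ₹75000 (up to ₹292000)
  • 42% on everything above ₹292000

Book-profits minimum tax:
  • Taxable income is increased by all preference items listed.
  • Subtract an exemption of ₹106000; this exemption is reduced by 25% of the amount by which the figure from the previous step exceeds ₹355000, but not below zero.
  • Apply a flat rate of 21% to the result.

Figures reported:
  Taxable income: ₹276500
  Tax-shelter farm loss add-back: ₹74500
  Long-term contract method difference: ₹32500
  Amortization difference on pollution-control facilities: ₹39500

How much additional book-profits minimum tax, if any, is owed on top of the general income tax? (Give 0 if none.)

General income tax:
  ₹54000 × 11% = ₹5940
  ₹163000 × 20% = ₹32600
  ₹59500 × 29% = ₹17255
  → ₹55795

Book-profits minimum tax:
  Adjusted income: ₹276500 + ₹74500 + ₹32500 + ₹39500 = ₹423000
  Exemption: ₹106000 − 25% × (₹423000 − ₹355000) = ₹106000 − ₹17000 = ₹89000
  Base: ₹423000 − ₹89000 = ₹334000
  ₹334000 × 21% = ₹70140

Excess of book-profits minimum tax over general income tax: ₹70140 − ₹55795 = ₹14345.

₹14345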